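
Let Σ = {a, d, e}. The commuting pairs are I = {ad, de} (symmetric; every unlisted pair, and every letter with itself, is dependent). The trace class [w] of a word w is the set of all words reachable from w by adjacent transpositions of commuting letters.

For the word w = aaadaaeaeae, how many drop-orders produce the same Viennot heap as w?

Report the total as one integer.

11

#0=a has no predecessor
#1=a depends on [0:a]
#2=a depends on [1:a]
#3=d has no predecessor
#4=a depends on [2:a]
#5=a depends on [4:a]
#6=e depends on [5:a]
#7=a depends on [6:e]
#8=e depends on [7:a]
#9=a depends on [8:e]
#10=e depends on [9:a]
sources: [0:a, 3:d]
N(rest) = Σ N(rest − s) over sources s of rest; N(one piece) = 1:
  size 1 → [3]=1  [10]=1
  size 2 → [3,10]=2  [9,10]=1
  size 3 → [3,9,10]=3  [8,9,10]=1
  size 4 → [3,8,9,10]=4  [7,8,9,10]=1
  size 5 → [3,7,8,9,10]=5  [6,7,8,9,10]=1
  size 6 → [3,6,7,8,9,10]=6  [5,6,7,8,9,10]=1
  size 7 → [3,5,6,7,8,9,10]=7  [4,5,6,7,8,9,10]=1
  size 8 → [2,4,5,6,7,8,9,10]=1  [3,4,5,6,7,8,9,10]=8
  size 9 → [1,2,4,5,6,7,8,9,10]=1  [2,3,4,5,6,7,8,9,10]=9
  first=0(a) contributes 10
  first=3(d) contributes 1
|[w]| = 11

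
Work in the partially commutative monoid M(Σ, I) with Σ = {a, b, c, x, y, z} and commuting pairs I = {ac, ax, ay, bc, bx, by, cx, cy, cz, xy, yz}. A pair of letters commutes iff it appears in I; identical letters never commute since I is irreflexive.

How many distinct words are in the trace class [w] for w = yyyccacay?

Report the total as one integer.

1260

piece 0:y — minimal
piece 1:y rests on {0:y}
piece 2:y rests on {1:y}
piece 3:c — minimal
piece 4:c rests on {3:c}
piece 5:a — minimal
piece 6:c rests on {4:c}
piece 7:a rests on {5:a}
piece 8:y rests on {2:y}
minimal pieces: {0:y, 3:c, 5:a}
ways to finish when only these pieces remain (= sum over removing one remaining piece with nothing left below it):
  1 left: {6}→1  {7}→1  {8}→1
  2 left: {2,8}→1  {4,6}→1  {5,7}→1  {6,7}→2  {6,8}→2  {7,8}→2
  3 left: {1,2,8}→1  {2,6,8}→3  {2,7,8}→3  {3,4,6}→1  {4,6,7}→3  {4,6,8}→3  {5,6,7}→3  {5,7,8}→3  {6,7,8}→6
  4 left: {0,1,2,8}→1  {1,2,6,8}→4  {1,2,7,8}→4  {2,4,6,8}→6  {2,5,7,8}→6  {2,6,7,8}→12  {3,4,6,7}→4  {3,4,6,8}→4  {4,5,6,7}→6  {4,6,7,8}→12  {5,6,7,8}→12
  5 left: {0,1,2,6,8}→5  {0,1,2,7,8}→5  {1,2,4,6,8}→10  {1,2,5,7,8}→10  {1,2,6,7,8}→20  {2,3,4,6,8}→10  {2,4,6,7,8}→30  {2,5,6,7,8}→30  {3,4,5,6,7}→10  {3,4,6,7,8}→20  {4,5,6,7,8}→30
  6 left: {0,1,2,4,6,8}→15  {0,1,2,5,7,8}→15  {0,1,2,6,7,8}→30  {1,2,3,4,6,8}→20  {1,2,4,6,7,8}→60  {1,2,5,6,7,8}→60  {2,3,4,6,7,8}→60  {2,4,5,6,7,8}→90  {3,4,5,6,7,8}→60
  7 left: {0,1,2,3,4,6,8}→35  {0,1,2,4,6,7,8}→105  {0,1,2,5,6,7,8}→105  {1,2,3,4,6,7,8}→140  {1,2,4,5,6,7,8}→210  {2,3,4,5,6,7,8}→210
  placing 0:y first → 560 extensions
  placing 3:c first → 420 extensions
  placing 5:a first → 280 extensions
total linear extensions = 1260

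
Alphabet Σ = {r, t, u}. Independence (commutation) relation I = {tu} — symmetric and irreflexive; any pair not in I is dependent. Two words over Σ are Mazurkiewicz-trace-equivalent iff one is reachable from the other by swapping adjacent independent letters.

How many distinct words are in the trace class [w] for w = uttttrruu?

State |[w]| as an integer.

drop 0:u onto floor
drop 1:t onto floor
drop 2:t onto {1:t}
drop 3:t onto {2:t}
drop 4:t onto {3:t}
drop 5:r onto {0:u, 4:t}
drop 6:r onto {5:r}
drop 7:u onto {6:r}
drop 8:u onto {7:u}
ground layer = {0:u, 1:t}
drop-orders for the pieces not yet dropped (sum over which currently-grounded one goes next):
  1 to go: {8} 1
  2 to go: {7,8} 1
  3 to go: {6,7,8} 1
  4 to go: {5,6,7,8} 1
  5 to go: {0,5,6,7,8} 1  {4,5,6,7,8} 1
  6 to go: {0,4,5,6,7,8} 2  {3,4,5,6,7,8} 1
  7 to go: {0,3,4,5,6,7,8} 3  {2,3,4,5,6,7,8} 1
  if 0:u drops first: 1 orders
  if 1:t drops first: 4 orders
heap linearizations: 5

5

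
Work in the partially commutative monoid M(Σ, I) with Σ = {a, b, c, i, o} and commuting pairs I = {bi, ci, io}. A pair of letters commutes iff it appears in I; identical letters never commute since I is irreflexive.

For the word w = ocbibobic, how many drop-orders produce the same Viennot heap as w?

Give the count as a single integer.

36

0(o) covers ∅
1(c) covers 0:o
2(b) covers 1:c
3(i) covers ∅
4(b) covers 2:b
5(o) covers 4:b
6(b) covers 5:o
7(i) covers 3:i
8(c) covers 6:b
floor of heap: 0:o, 3:i
completions by unplaced set U, small U first (add the entries for U minus each lowest piece of U):
  |U|=1: {7}:1  {8}:1
  |U|=2: {3,7}:1  {6,8}:1  {7,8}:2
  |U|=3: {3,7,8}:3  {5,6,8}:1  {6,7,8}:3
  |U|=4: {3,6,7,8}:6  {4,5,6,8}:1  {5,6,7,8}:4
  |U|=5: {2,4,5,6,8}:1  {3,5,6,7,8}:10  {4,5,6,7,8}:5
  |U|=6: {1,2,4,5,6,8}:1  {2,4,5,6,7,8}:6  {3,4,5,6,7,8}:15
  |U|=7: {0,1,2,4,5,6,8}:1  {1,2,4,5,6,7,8}:7  {2,3,4,5,6,7,8}:21
  start at 0(o): 28
  start at 3(i): 8
sum over floor = 36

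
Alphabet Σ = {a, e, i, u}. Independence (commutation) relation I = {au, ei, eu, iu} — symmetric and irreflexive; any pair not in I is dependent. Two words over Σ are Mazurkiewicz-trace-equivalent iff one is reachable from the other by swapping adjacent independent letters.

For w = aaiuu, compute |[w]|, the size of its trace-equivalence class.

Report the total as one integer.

piece 0:a — minimal
piece 1:a rests on {0:a}
piece 2:i rests on {1:a}
piece 3:u — minimal
piece 4:u rests on {3:u}
minimal pieces: {0:a, 3:u}
ways to finish when only these pieces remain (= sum over removing one remaining piece with nothing left below it):
  1 left: {2}→1  {4}→1
  2 left: {1,2}→1  {2,4}→2  {3,4}→1
  3 left: {0,1,2}→1  {1,2,4}→3  {2,3,4}→3
  placing 0:a first → 6 extensions
  placing 3:u first → 4 extensions
total linear extensions = 10

10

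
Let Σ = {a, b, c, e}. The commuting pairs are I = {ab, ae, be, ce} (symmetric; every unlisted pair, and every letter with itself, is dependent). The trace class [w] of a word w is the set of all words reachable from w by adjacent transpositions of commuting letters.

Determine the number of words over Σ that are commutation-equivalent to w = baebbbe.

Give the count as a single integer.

drop 0:b onto floor
drop 1:a onto floor
drop 2:e onto floor
drop 3:b onto {0:b}
drop 4:b onto {3:b}
drop 5:b onto {4:b}
drop 6:e onto {2:e}
ground layer = {0:b, 1:a, 2:e}
drop-orders for the pieces not yet dropped (sum over which currently-grounded one goes next):
  1 to go: {1} 1  {5} 1  {6} 1
  2 to go: {1,5} 2  {1,6} 2  {2,6} 1  {4,5} 1  {5,6} 2
  3 to go: {1,2,6} 3  {1,4,5} 3  {1,5,6} 6  {2,5,6} 3  {3,4,5} 1  {4,5,6} 3
  4 to go: {0,3,4,5} 1  {1,2,5,6} 12  {1,3,4,5} 4  {1,4,5,6} 12  {2,4,5,6} 6  {3,4,5,6} 4
  5 to go: {0,1,3,4,5} 5  {0,3,4,5,6} 5  {1,2,4,5,6} 30  {1,3,4,5,6} 20  {2,3,4,5,6} 10
  if 0:b drops first: 60 orders
  if 1:a drops first: 15 orders
  if 2:e drops first: 30 orders
heap linearizations: 105

105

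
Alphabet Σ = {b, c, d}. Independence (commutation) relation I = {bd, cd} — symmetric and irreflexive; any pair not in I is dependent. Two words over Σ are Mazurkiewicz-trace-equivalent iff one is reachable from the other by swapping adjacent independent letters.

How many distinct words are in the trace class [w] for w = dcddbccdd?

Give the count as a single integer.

126

#0=d has no predecessor
#1=c has no predecessor
#2=d depends on [0:d]
#3=d depends on [2:d]
#4=b depends on [1:c]
#5=c depends on [4:b]
#6=c depends on [5:c]
#7=d depends on [3:d]
#8=d depends on [7:d]
sources: [0:d, 1:c]
N(rest) = Σ N(rest − s) over sources s of rest; N(one piece) = 1:
  size 1 → [6]=1  [8]=1
  size 2 → [5,6]=1  [6,8]=2  [7,8]=1
  size 3 → [3,7,8]=1  [4,5,6]=1  [5,6,8]=3  [6,7,8]=3
  size 4 → [1,4,5,6]=1  [2,3,7,8]=1  [3,6,7,8]=4  [4,5,6,8]=4  [5,6,7,8]=6
  size 5 → [0,2,3,7,8]=1  [1,4,5,6,8]=5  [2,3,6,7,8]=5  [3,5,6,7,8]=10  [4,5,6,7,8]=10
  size 6 → [0,2,3,6,7,8]=6  [1,4,5,6,7,8]=15  [2,3,5,6,7,8]=15  [3,4,5,6,7,8]=20
  size 7 → [0,2,3,5,6,7,8]=21  [1,3,4,5,6,7,8]=35  [2,3,4,5,6,7,8]=35
  first=0(d) contributes 70
  first=1(c) contributes 56
|[w]| = 126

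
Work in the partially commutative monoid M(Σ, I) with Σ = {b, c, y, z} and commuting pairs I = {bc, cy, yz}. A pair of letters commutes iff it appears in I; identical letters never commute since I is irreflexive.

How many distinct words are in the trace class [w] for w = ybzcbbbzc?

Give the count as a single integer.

4

#0=y has no predecessor
#1=b depends on [0:y]
#2=z depends on [1:b]
#3=c depends on [2:z]
#4=b depends on [2:z]
#5=b depends on [4:b]
#6=b depends on [5:b]
#7=z depends on [3:c, 6:b]
#8=c depends on [7:z]
sources: [0:y]
N(rest) = Σ N(rest − s) over sources s of rest; N(one piece) = 1:
  size 1 → [8]=1
  size 2 → [7,8]=1
  size 3 → [3,7,8]=1  [6,7,8]=1
  size 4 → [3,6,7,8]=2  [5,6,7,8]=1
  size 5 → [3,5,6,7,8]=3  [4,5,6,7,8]=1
  size 6 → [3,4,5,6,7,8]=4
  size 7 → [2,3,4,5,6,7,8]=4
  first=0(y) contributes 4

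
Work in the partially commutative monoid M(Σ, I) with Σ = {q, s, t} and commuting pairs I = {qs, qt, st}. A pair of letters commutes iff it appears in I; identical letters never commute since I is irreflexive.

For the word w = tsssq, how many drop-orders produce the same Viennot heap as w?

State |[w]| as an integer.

20

piece 0:t — minimal
piece 1:s — minimal
piece 2:s rests on {1:s}
piece 3:s rests on {2:s}
piece 4:q — minimal
minimal pieces: {0:t, 1:s, 4:q}
ways to finish when only these pieces remain (= sum over removing one remaining piece with nothing left below it):
  1 left: {0}→1  {3}→1  {4}→1
  2 left: {0,3}→2  {0,4}→2  {2,3}→1  {3,4}→2
  3 left: {0,2,3}→3  {0,3,4}→6  {1,2,3}→1  {2,3,4}→3
  placing 0:t first → 4 extensions
  placing 1:s first → 12 extensions
  placing 4:q first → 4 extensions
total linear extensions = 20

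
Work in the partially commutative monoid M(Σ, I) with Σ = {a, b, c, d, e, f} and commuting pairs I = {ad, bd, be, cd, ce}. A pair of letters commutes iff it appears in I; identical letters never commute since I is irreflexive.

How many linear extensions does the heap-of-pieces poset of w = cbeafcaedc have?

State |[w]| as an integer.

9

drop 0:c onto floor
drop 1:b onto {0:c}
drop 2:e onto floor
drop 3:a onto {1:b, 2:e}
drop 4:f onto {3:a}
drop 5:c onto {4:f}
drop 6:a onto {5:c}
drop 7:e onto {6:a}
drop 8:d onto {7:e}
drop 9:c onto {6:a}
ground layer = {0:c, 2:e}
drop-orders for the pieces not yet dropped (sum over which currently-grounded one goes next):
  1 to go: {8} 1  {9} 1
  2 to go: {7,8} 1  {8,9} 2
  3 to go: {7,8,9} 3
  4 to go: {6,7,8,9} 3
  5 to go: {5,6,7,8,9} 3
  6 to go: {4,5,6,7,8,9} 3
  7 to go: {3,4,5,6,7,8,9} 3
  8 to go: {1,3,4,5,6,7,8,9} 3  {2,3,4,5,6,7,8,9} 3
  if 0:c drops first: 6 orders
  if 2:e drops first: 3 orders
heap linearizations: 9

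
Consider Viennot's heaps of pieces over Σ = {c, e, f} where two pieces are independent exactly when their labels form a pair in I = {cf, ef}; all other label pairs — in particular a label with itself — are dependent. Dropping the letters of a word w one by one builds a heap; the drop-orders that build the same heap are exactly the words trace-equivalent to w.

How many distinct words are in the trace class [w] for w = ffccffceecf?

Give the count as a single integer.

drop 0:f onto floor
drop 1:f onto {0:f}
drop 2:c onto floor
drop 3:c onto {2:c}
drop 4:f onto {1:f}
drop 5:f onto {4:f}
drop 6:c onto {3:c}
drop 7:e onto {6:c}
drop 8:e onto {7:e}
drop 9:c onto {8:e}
drop 10:f onto {5:f}
ground layer = {0:f, 2:c}
drop-orders for the pieces not yet dropped (sum over which currently-grounded one goes next):
  1 to go: {9} 1  {10} 1
  2 to go: {5,10} 1  {8,9} 1  {9,10} 2
  3 to go: {4,5,10} 1  {5,9,10} 3  {7,8,9} 1  {8,9,10} 3
  4 to go: {1,4,5,10} 1  {4,5,9,10} 4  {5,8,9,10} 6  {6,7,8,9} 1  {7,8,9,10} 4
  5 to go: {0,1,4,5,10} 1  {1,4,5,9,10} 5  {3,6,7,8,9} 1  {4,5,8,9,10} 10  {5,7,8,9,10} 10  {6,7,8,9,10} 5
  6 to go: {0,1,4,5,9,10} 6  {1,4,5,8,9,10} 15  {2,3,6,7,8,9} 1  {3,6,7,8,9,10} 6  {4,5,7,8,9,10} 20  {5,6,7,8,9,10} 15
  7 to go: {0,1,4,5,8,9,10} 21  {1,4,5,7,8,9,10} 35  {2,3,6,7,8,9,10} 7  {3,5,6,7,8,9,10} 21  {4,5,6,7,8,9,10} 35
  8 to go: {0,1,4,5,7,8,9,10} 56  {1,4,5,6,7,8,9,10} 70  {2,3,5,6,7,8,9,10} 28  {3,4,5,6,7,8,9,10} 56
  9 to go: {0,1,4,5,6,7,8,9,10} 126  {1,3,4,5,6,7,8,9,10} 126  {2,3,4,5,6,7,8,9,10} 84
  if 0:f drops first: 210 orders
  if 2:c drops first: 252 orders
heap linearizations: 462

462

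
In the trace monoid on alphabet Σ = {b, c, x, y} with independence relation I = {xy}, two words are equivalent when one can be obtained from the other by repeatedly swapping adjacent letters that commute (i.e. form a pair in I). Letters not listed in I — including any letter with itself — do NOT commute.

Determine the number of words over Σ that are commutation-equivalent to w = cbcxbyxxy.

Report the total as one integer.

6

#0=c has no predecessor
#1=b depends on [0:c]
#2=c depends on [1:b]
#3=x depends on [2:c]
#4=b depends on [3:x]
#5=y depends on [4:b]
#6=x depends on [4:b]
#7=x depends on [6:x]
#8=y depends on [5:y]
sources: [0:c]
N(rest) = Σ N(rest − s) over sources s of rest; N(one piece) = 1:
  size 1 → [7]=1  [8]=1
  size 2 → [5,8]=1  [6,7]=1  [7,8]=2
  size 3 → [5,7,8]=3  [6,7,8]=3
  size 4 → [5,6,7,8]=6
  size 5 → [4,5,6,7,8]=6
  size 6 → [3,4,5,6,7,8]=6
  size 7 → [2,3,4,5,6,7,8]=6
  first=0(c) contributes 6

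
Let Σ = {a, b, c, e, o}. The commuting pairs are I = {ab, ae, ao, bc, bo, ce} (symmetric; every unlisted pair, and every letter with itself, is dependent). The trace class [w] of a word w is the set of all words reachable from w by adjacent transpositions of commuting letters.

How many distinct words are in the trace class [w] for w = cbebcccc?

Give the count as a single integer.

56

#0=c has no predecessor
#1=b has no predecessor
#2=e depends on [1:b]
#3=b depends on [2:e]
#4=c depends on [0:c]
#5=c depends on [4:c]
#6=c depends on [5:c]
#7=c depends on [6:c]
sources: [0:c, 1:b]
N(rest) = Σ N(rest − s) over sources s of rest; N(one piece) = 1:
  size 1 → [3]=1  [7]=1
  size 2 → [2,3]=1  [3,7]=2  [6,7]=1
  size 3 → [1,2,3]=1  [2,3,7]=3  [3,6,7]=3  [5,6,7]=1
  size 4 → [1,2,3,7]=4  [2,3,6,7]=6  [3,5,6,7]=4  [4,5,6,7]=1
  size 5 → [0,4,5,6,7]=1  [1,2,3,6,7]=10  [2,3,5,6,7]=10  [3,4,5,6,7]=5
  size 6 → [0,3,4,5,6,7]=6  [1,2,3,5,6,7]=20  [2,3,4,5,6,7]=15
  first=0(c) contributes 35
  first=1(b) contributes 21
|[w]| = 56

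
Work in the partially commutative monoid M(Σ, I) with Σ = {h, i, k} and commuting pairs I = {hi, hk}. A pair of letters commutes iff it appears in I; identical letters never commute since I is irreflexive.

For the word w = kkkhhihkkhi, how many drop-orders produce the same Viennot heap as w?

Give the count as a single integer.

330

piece 0:k — minimal
piece 1:k rests on {0:k}
piece 2:k rests on {1:k}
piece 3:h — minimal
piece 4:h rests on {3:h}
piece 5:i rests on {2:k}
piece 6:h rests on {4:h}
piece 7:k rests on {5:i}
piece 8:k rests on {7:k}
piece 9:h rests on {6:h}
piece 10:i rests on {8:k}
minimal pieces: {0:k, 3:h}
ways to finish when only these pieces remain (= sum over removing one remaining piece with nothing left below it):
  1 left: {9}→1  {10}→1
  2 left: {6,9}→1  {8,10}→1  {9,10}→2
  3 left: {4,6,9}→1  {6,9,10}→3  {7,8,10}→1  {8,9,10}→3
  4 left: {3,4,6,9}→1  {4,6,9,10}→4  {5,7,8,10}→1  {6,8,9,10}→6  {7,8,9,10}→4
  5 left: {2,5,7,8,10}→1  {3,4,6,9,10}→5  {4,6,8,9,10}→10  {5,7,8,9,10}→5  {6,7,8,9,10}→10
  6 left: {1,2,5,7,8,10}→1  {2,5,7,8,9,10}→6  {3,4,6,8,9,10}→15  {4,6,7,8,9,10}→20  {5,6,7,8,9,10}→15
  7 left: {0,1,2,5,7,8,10}→1  {1,2,5,7,8,9,10}→7  {2,5,6,7,8,9,10}→21  {3,4,6,7,8,9,10}→35  {4,5,6,7,8,9,10}→35
  8 left: {0,1,2,5,7,8,9,10}→8  {1,2,5,6,7,8,9,10}→28  {2,4,5,6,7,8,9,10}→56  {3,4,5,6,7,8,9,10}→70
  9 left: {0,1,2,5,6,7,8,9,10}→36  {1,2,4,5,6,7,8,9,10}→84  {2,3,4,5,6,7,8,9,10}→126
  placing 0:k first → 210 extensions
  placing 3:h first → 120 extensions
total linear extensions = 330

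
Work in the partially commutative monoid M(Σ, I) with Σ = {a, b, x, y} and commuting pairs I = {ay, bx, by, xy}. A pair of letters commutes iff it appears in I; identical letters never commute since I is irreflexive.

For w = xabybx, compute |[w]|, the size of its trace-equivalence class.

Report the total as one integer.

drop 0:x onto floor
drop 1:a onto {0:x}
drop 2:b onto {1:a}
drop 3:y onto floor
drop 4:b onto {2:b}
drop 5:x onto {1:a}
ground layer = {0:x, 3:y}
drop-orders for the pieces not yet dropped (sum over which currently-grounded one goes next):
  1 to go: {3} 1  {4} 1  {5} 1
  2 to go: {2,4} 1  {3,4} 2  {3,5} 2  {4,5} 2
  3 to go: {2,3,4} 3  {2,4,5} 3  {3,4,5} 6
  4 to go: {1,2,4,5} 3  {2,3,4,5} 12
  if 0:x drops first: 15 orders
  if 3:y drops first: 3 orders
heap linearizations: 18

18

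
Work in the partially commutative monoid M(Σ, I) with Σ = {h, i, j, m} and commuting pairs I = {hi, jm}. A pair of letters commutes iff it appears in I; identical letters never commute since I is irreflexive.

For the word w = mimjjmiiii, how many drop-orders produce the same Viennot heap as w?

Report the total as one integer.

drop 0:m onto floor
drop 1:i onto {0:m}
drop 2:m onto {1:i}
drop 3:j onto {1:i}
drop 4:j onto {3:j}
drop 5:m onto {2:m}
drop 6:i onto {4:j, 5:m}
drop 7:i onto {6:i}
drop 8:i onto {7:i}
drop 9:i onto {8:i}
ground layer = {0:m}
drop-orders for the pieces not yet dropped (sum over which currently-grounded one goes next):
  1 to go: {9} 1
  2 to go: {8,9} 1
  3 to go: {7,8,9} 1
  4 to go: {6,7,8,9} 1
  5 to go: {4,6,7,8,9} 1  {5,6,7,8,9} 1
  6 to go: {2,5,6,7,8,9} 1  {3,4,6,7,8,9} 1  {4,5,6,7,8,9} 2
  7 to go: {2,4,5,6,7,8,9} 3  {3,4,5,6,7,8,9} 3
  8 to go: {2,3,4,5,6,7,8,9} 6
  if 0:m drops first: 6 orders

6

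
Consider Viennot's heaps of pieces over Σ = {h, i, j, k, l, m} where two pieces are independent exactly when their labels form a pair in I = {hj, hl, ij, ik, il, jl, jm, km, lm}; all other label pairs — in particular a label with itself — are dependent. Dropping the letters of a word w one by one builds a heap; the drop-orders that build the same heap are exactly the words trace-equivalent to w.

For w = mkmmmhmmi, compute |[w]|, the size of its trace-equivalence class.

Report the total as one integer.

5

drop 0:m onto floor
drop 1:k onto floor
drop 2:m onto {0:m}
drop 3:m onto {2:m}
drop 4:m onto {3:m}
drop 5:h onto {1:k, 4:m}
drop 6:m onto {5:h}
drop 7:m onto {6:m}
drop 8:i onto {7:m}
ground layer = {0:m, 1:k}
drop-orders for the pieces not yet dropped (sum over which currently-grounded one goes next):
  1 to go: {8} 1
  2 to go: {7,8} 1
  3 to go: {6,7,8} 1
  4 to go: {5,6,7,8} 1
  5 to go: {1,5,6,7,8} 1  {4,5,6,7,8} 1
  6 to go: {1,4,5,6,7,8} 2  {3,4,5,6,7,8} 1
  7 to go: {1,3,4,5,6,7,8} 3  {2,3,4,5,6,7,8} 1
  if 0:m drops first: 4 orders
  if 1:k drops first: 1 orders
heap linearizations: 5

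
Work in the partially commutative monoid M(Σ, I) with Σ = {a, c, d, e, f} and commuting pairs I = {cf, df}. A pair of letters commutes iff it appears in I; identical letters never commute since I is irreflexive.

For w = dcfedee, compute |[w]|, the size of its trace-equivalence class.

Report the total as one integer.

3

0(d) covers ∅
1(c) covers 0:d
2(f) covers ∅
3(e) covers 1:c, 2:f
4(d) covers 3:e
5(e) covers 4:d
6(e) covers 5:e
floor of heap: 0:d, 2:f
completions by unplaced set U, small U first (add the entries for U minus each lowest piece of U):
  |U|=1: {6}:1
  |U|=2: {5,6}:1
  |U|=3: {4,5,6}:1
  |U|=4: {3,4,5,6}:1
  |U|=5: {1,3,4,5,6}:1  {2,3,4,5,6}:1
  start at 0(d): 2
  start at 2(f): 1
sum over floor = 3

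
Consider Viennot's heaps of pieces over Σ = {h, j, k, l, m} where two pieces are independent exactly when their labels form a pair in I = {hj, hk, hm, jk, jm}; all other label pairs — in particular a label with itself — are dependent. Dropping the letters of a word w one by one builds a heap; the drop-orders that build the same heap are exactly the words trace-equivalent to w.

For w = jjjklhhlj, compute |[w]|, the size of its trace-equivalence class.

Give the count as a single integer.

4

#0=j has no predecessor
#1=j depends on [0:j]
#2=j depends on [1:j]
#3=k has no predecessor
#4=l depends on [2:j, 3:k]
#5=h depends on [4:l]
#6=h depends on [5:h]
#7=l depends on [6:h]
#8=j depends on [7:l]
sources: [0:j, 3:k]
N(rest) = Σ N(rest − s) over sources s of rest; N(one piece) = 1:
  size 1 → [8]=1
  size 2 → [7,8]=1
  size 3 → [6,7,8]=1
  size 4 → [5,6,7,8]=1
  size 5 → [4,5,6,7,8]=1
  size 6 → [2,4,5,6,7,8]=1  [3,4,5,6,7,8]=1
  size 7 → [1,2,4,5,6,7,8]=1  [2,3,4,5,6,7,8]=2
  first=0(j) contributes 3
  first=3(k) contributes 1
|[w]| = 4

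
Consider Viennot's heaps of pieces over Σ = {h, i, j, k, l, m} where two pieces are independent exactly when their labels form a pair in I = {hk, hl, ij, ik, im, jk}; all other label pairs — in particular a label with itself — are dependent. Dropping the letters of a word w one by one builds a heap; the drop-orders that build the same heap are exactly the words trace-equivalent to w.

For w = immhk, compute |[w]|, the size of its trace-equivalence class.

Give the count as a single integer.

piece 0:i — minimal
piece 1:m — minimal
piece 2:m rests on {1:m}
piece 3:h rests on {0:i, 2:m}
piece 4:k rests on {2:m}
minimal pieces: {0:i, 1:m}
ways to finish when only these pieces remain (= sum over removing one remaining piece with nothing left below it):
  1 left: {3}→1  {4}→1
  2 left: {0,3}→1  {3,4}→2
  3 left: {0,3,4}→3  {2,3,4}→2
  placing 0:i first → 2 extensions
  placing 1:m first → 5 extensions
total linear extensions = 7

7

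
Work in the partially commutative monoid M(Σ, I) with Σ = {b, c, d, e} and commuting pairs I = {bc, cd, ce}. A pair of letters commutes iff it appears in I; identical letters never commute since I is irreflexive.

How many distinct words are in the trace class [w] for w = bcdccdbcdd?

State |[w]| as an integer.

#0=b has no predecessor
#1=c has no predecessor
#2=d depends on [0:b]
#3=c depends on [1:c]
#4=c depends on [3:c]
#5=d depends on [2:d]
#6=b depends on [5:d]
#7=c depends on [4:c]
#8=d depends on [6:b]
#9=d depends on [8:d]
sources: [0:b, 1:c]
N(rest) = Σ N(rest − s) over sources s of rest; N(one piece) = 1:
  size 1 → [7]=1  [9]=1
  size 2 → [4,7]=1  [7,9]=2  [8,9]=1
  size 3 → [3,4,7]=1  [4,7,9]=3  [6,8,9]=1  [7,8,9]=3
  size 4 → [1,3,4,7]=1  [3,4,7,9]=4  [4,7,8,9]=6  [5,6,8,9]=1  [6,7,8,9]=4
  size 5 → [1,3,4,7,9]=5  [2,5,6,8,9]=1  [3,4,7,8,9]=10  [4,6,7,8,9]=10  [5,6,7,8,9]=5
  size 6 → [0,2,5,6,8,9]=1  [1,3,4,7,8,9]=15  [2,5,6,7,8,9]=6  [3,4,6,7,8,9]=20  [4,5,6,7,8,9]=15
  size 7 → [0,2,5,6,7,8,9]=7  [1,3,4,6,7,8,9]=35  [2,4,5,6,7,8,9]=21  [3,4,5,6,7,8,9]=35
  size 8 → [0,2,4,5,6,7,8,9]=28  [1,3,4,5,6,7,8,9]=70  [2,3,4,5,6,7,8,9]=56
  first=0(b) contributes 126
  first=1(c) contributes 84
|[w]| = 210

210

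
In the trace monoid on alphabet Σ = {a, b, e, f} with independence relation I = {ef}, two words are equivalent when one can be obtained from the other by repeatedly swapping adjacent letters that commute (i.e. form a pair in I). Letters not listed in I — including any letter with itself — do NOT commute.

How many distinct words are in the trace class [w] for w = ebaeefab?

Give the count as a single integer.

3

#0=e has no predecessor
#1=b depends on [0:e]
#2=a depends on [1:b]
#3=e depends on [2:a]
#4=e depends on [3:e]
#5=f depends on [2:a]
#6=a depends on [4:e, 5:f]
#7=b depends on [6:a]
sources: [0:e]
N(rest) = Σ N(rest − s) over sources s of rest; N(one piece) = 1:
  size 1 → [7]=1
  size 2 → [6,7]=1
  size 3 → [4,6,7]=1  [5,6,7]=1
  size 4 → [3,4,6,7]=1  [4,5,6,7]=2
  size 5 → [3,4,5,6,7]=3
  size 6 → [2,3,4,5,6,7]=3
  first=0(e) contributes 3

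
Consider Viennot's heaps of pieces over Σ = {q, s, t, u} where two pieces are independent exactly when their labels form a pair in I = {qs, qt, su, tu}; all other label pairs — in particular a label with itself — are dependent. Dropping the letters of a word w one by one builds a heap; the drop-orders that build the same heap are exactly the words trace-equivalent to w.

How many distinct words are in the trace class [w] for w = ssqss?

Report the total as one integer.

#0=s has no predecessor
#1=s depends on [0:s]
#2=q has no predecessor
#3=s depends on [1:s]
#4=s depends on [3:s]
sources: [0:s, 2:q]
N(rest) = Σ N(rest − s) over sources s of rest; N(one piece) = 1:
  size 1 → [2]=1  [4]=1
  size 2 → [2,4]=2  [3,4]=1
  size 3 → [1,3,4]=1  [2,3,4]=3
  first=0(s) contributes 4
  first=2(q) contributes 1
|[w]| = 5

5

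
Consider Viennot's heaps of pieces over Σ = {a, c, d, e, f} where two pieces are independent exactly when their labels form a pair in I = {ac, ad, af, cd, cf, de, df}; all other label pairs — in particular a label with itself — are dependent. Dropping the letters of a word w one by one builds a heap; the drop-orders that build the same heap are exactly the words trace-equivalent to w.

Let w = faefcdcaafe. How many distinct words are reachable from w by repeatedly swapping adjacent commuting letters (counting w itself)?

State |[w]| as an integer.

1980

#0=f has no predecessor
#1=a has no predecessor
#2=e depends on [0:f, 1:a]
#3=f depends on [2:e]
#4=c depends on [2:e]
#5=d has no predecessor
#6=c depends on [4:c]
#7=a depends on [2:e]
#8=a depends on [7:a]
#9=f depends on [3:f]
#10=e depends on [6:c, 8:a, 9:f]
sources: [0:f, 1:a, 5:d]
N(rest) = Σ N(rest − s) over sources s of rest; N(one piece) = 1:
  size 1 → [5]=1  [10]=1
  size 2 → [5,10]=2  [6,10]=1  [8,10]=1  [9,10]=1
  size 3 → [3,9,10]=1  [4,6,10]=1  [5,6,10]=3  [5,8,10]=3  [5,9,10]=3  [6,8,10]=2  [6,9,10]=2  [7,8,10]=1  [8,9,10]=2
  size 4 → [3,5,9,10]=4  [3,6,9,10]=3  [3,8,9,10]=3  [4,5,6,10]=4  [4,6,8,10]=3  [4,6,9,10]=3  [5,6,8,10]=8  [5,6,9,10]=8  [5,7,8,10]=4  [5,8,9,10]=8  [6,7,8,10]=3  [6,8,9,10]=6  [7,8,9,10]=3
  size 5 → [3,4,6,9,10]=6  [3,5,6,9,10]=15  [3,5,8,9,10]=15  [3,6,8,9,10]=12  [3,7,8,9,10]=6  [4,5,6,8,10]=15  [4,5,6,9,10]=15  [4,6,7,8,10]=6  [4,6,8,9,10]=12  [5,6,7,8,10]=15  [5,6,8,9,10]=30  [5,7,8,9,10]=15  [6,7,8,9,10]=12
  size 6 → [3,4,5,6,9,10]=36  [3,4,6,8,9,10]=30  [3,5,6,8,9,10]=72  [3,5,7,8,9,10]=36  [3,6,7,8,9,10]=30  [4,5,6,7,8,10]=36  [4,5,6,8,9,10]=72  [4,6,7,8,9,10]=30  [5,6,7,8,9,10]=72
  size 7 → [3,4,5,6,8,9,10]=210  [3,4,6,7,8,9,10]=90  [3,5,6,7,8,9,10]=210  [4,5,6,7,8,9,10]=210
  size 8 → [2,3,4,6,7,8,9,10]=90  [3,4,5,6,7,8,9,10]=720
  size 9 → [0,2,3,4,6,7,8,9,10]=90  [1,2,3,4,6,7,8,9,10]=90  [2,3,4,5,6,7,8,9,10]=810
  first=0(f) contributes 900
  first=1(a) contributes 900
  first=5(d) contributes 180
|[w]| = 1980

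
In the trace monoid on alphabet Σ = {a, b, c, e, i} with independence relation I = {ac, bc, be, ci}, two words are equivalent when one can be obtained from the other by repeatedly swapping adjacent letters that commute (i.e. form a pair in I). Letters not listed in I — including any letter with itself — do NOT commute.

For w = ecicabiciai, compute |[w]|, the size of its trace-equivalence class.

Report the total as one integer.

piece 0:e — minimal
piece 1:c rests on {0:e}
piece 2:i rests on {0:e}
piece 3:c rests on {1:c}
piece 4:a rests on {2:i}
piece 5:b rests on {4:a}
piece 6:i rests on {5:b}
piece 7:c rests on {3:c}
piece 8:i rests on {6:i}
piece 9:a rests on {8:i}
piece 10:i rests on {9:a}
minimal pieces: {0:e}
ways to finish when only these pieces remain (= sum over removing one remaining piece with nothing left below it):
  1 left: {7}→1  {10}→1
  2 left: {3,7}→1  {7,10}→2  {9,10}→1
  3 left: {1,3,7}→1  {3,7,10}→3  {7,9,10}→3  {8,9,10}→1
  4 left: {1,3,7,10}→4  {3,7,9,10}→6  {6,8,9,10}→1  {7,8,9,10}→4
  5 left: {1,3,7,9,10}→10  {3,7,8,9,10}→10  {5,6,8,9,10}→1  {6,7,8,9,10}→5
  6 left: {1,3,7,8,9,10}→20  {3,6,7,8,9,10}→15  {4,5,6,8,9,10}→1  {5,6,7,8,9,10}→6
  7 left: {1,3,6,7,8,9,10}→35  {2,4,5,6,8,9,10}→1  {3,5,6,7,8,9,10}→21  {4,5,6,7,8,9,10}→7
  8 left: {1,3,5,6,7,8,9,10}→56  {2,4,5,6,7,8,9,10}→8  {3,4,5,6,7,8,9,10}→28
  9 left: {1,3,4,5,6,7,8,9,10}→84  {2,3,4,5,6,7,8,9,10}→36
  placing 0:e first → 120 extensions

120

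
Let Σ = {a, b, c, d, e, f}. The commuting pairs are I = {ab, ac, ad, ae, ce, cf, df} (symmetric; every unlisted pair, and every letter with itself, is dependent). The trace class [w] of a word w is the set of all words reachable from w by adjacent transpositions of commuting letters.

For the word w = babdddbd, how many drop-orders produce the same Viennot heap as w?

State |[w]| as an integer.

#0=b has no predecessor
#1=a has no predecessor
#2=b depends on [0:b]
#3=d depends on [2:b]
#4=d depends on [3:d]
#5=d depends on [4:d]
#6=b depends on [5:d]
#7=d depends on [6:b]
sources: [0:b, 1:a]
N(rest) = Σ N(rest − s) over sources s of rest; N(one piece) = 1:
  size 1 → [1]=1  [7]=1
  size 2 → [1,7]=2  [6,7]=1
  size 3 → [1,6,7]=3  [5,6,7]=1
  size 4 → [1,5,6,7]=4  [4,5,6,7]=1
  size 5 → [1,4,5,6,7]=5  [3,4,5,6,7]=1
  size 6 → [1,3,4,5,6,7]=6  [2,3,4,5,6,7]=1
  first=0(b) contributes 7
  first=1(a) contributes 1
|[w]| = 8

8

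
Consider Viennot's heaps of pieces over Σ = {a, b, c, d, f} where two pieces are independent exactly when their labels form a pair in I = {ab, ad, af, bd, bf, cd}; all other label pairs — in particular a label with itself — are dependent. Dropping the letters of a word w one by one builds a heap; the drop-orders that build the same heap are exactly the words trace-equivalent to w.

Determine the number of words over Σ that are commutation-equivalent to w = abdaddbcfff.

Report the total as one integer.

#0=a has no predecessor
#1=b has no predecessor
#2=d has no predecessor
#3=a depends on [0:a]
#4=d depends on [2:d]
#5=d depends on [4:d]
#6=b depends on [1:b]
#7=c depends on [3:a, 6:b]
#8=f depends on [5:d, 7:c]
#9=f depends on [8:f]
#10=f depends on [9:f]
sources: [0:a, 1:b, 2:d]
N(rest) = Σ N(rest − s) over sources s of rest; N(one piece) = 1:
  size 1 → [10]=1
  size 2 → [9,10]=1
  size 3 → [8,9,10]=1
  size 4 → [5,8,9,10]=1  [7,8,9,10]=1
  size 5 → [3,7,8,9,10]=1  [4,5,8,9,10]=1  [5,7,8,9,10]=2  [6,7,8,9,10]=1
  size 6 → [0,3,7,8,9,10]=1  [1,6,7,8,9,10]=1  [2,4,5,8,9,10]=1  [3,5,7,8,9,10]=3  [3,6,7,8,9,10]=2  [4,5,7,8,9,10]=3  [5,6,7,8,9,10]=3
  size 7 → [0,3,5,7,8,9,10]=4  [0,3,6,7,8,9,10]=3  [1,3,6,7,8,9,10]=3  [1,5,6,7,8,9,10]=4  [2,4,5,7,8,9,10]=4  [3,4,5,7,8,9,10]=6  [3,5,6,7,8,9,10]=8  [4,5,6,7,8,9,10]=6
  size 8 → [0,1,3,6,7,8,9,10]=6  [0,3,4,5,7,8,9,10]=10  [0,3,5,6,7,8,9,10]=15  [1,3,5,6,7,8,9,10]=15  [1,4,5,6,7,8,9,10]=10  [2,3,4,5,7,8,9,10]=10  [2,4,5,6,7,8,9,10]=10  [3,4,5,6,7,8,9,10]=20
  size 9 → [0,1,3,5,6,7,8,9,10]=36  [0,2,3,4,5,7,8,9,10]=20  [0,3,4,5,6,7,8,9,10]=45  [1,2,4,5,6,7,8,9,10]=20  [1,3,4,5,6,7,8,9,10]=45  [2,3,4,5,6,7,8,9,10]=40
  first=0(a) contributes 105
  first=1(b) contributes 105
  first=2(d) contributes 126
|[w]| = 336

336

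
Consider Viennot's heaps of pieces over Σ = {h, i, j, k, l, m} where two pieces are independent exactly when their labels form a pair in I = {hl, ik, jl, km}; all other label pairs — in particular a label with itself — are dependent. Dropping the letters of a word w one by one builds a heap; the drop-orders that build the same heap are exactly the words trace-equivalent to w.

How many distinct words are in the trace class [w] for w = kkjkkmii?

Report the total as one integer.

10

drop 0:k onto floor
drop 1:k onto {0:k}
drop 2:j onto {1:k}
drop 3:k onto {2:j}
drop 4:k onto {3:k}
drop 5:m onto {2:j}
drop 6:i onto {5:m}
drop 7:i onto {6:i}
ground layer = {0:k}
drop-orders for the pieces not yet dropped (sum over which currently-grounded one goes next):
  1 to go: {4} 1  {7} 1
  2 to go: {3,4} 1  {4,7} 2  {6,7} 1
  3 to go: {3,4,7} 3  {4,6,7} 3  {5,6,7} 1
  4 to go: {3,4,6,7} 6  {4,5,6,7} 4
  5 to go: {3,4,5,6,7} 10
  6 to go: {2,3,4,5,6,7} 10
  if 0:k drops first: 10 orders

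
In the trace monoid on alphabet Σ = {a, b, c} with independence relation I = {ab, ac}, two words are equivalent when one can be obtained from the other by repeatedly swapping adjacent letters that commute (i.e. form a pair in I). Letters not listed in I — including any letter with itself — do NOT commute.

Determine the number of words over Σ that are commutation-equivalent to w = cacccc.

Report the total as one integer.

6

drop 0:c onto floor
drop 1:a onto floor
drop 2:c onto {0:c}
drop 3:c onto {2:c}
drop 4:c onto {3:c}
drop 5:c onto {4:c}
ground layer = {0:c, 1:a}
drop-orders for the pieces not yet dropped (sum over which currently-grounded one goes next):
  1 to go: {1} 1  {5} 1
  2 to go: {1,5} 2  {4,5} 1
  3 to go: {1,4,5} 3  {3,4,5} 1
  4 to go: {1,3,4,5} 4  {2,3,4,5} 1
  if 0:c drops first: 5 orders
  if 1:a drops first: 1 orders
heap linearizations: 6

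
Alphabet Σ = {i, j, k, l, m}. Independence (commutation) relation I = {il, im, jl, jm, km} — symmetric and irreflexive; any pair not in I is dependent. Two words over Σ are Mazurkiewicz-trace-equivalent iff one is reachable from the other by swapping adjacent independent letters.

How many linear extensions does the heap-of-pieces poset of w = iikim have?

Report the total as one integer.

5

0(i) covers ∅
1(i) covers 0:i
2(k) covers 1:i
3(i) covers 2:k
4(m) covers ∅
floor of heap: 0:i, 4:m
completions by unplaced set U, small U first (add the entries for U minus each lowest piece of U):
  |U|=1: {3}:1  {4}:1
  |U|=2: {2,3}:1  {3,4}:2
  |U|=3: {1,2,3}:1  {2,3,4}:3
  start at 0(i): 4
  start at 4(m): 1
sum over floor = 5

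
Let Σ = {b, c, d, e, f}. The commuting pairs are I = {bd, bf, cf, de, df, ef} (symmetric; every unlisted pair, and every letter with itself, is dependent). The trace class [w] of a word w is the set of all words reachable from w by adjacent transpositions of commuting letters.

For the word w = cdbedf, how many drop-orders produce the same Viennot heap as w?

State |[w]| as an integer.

#0=c has no predecessor
#1=d depends on [0:c]
#2=b depends on [0:c]
#3=e depends on [2:b]
#4=d depends on [1:d]
#5=f has no predecessor
sources: [0:c, 5:f]
N(rest) = Σ N(rest − s) over sources s of rest; N(one piece) = 1:
  size 1 → [3]=1  [4]=1  [5]=1
  size 2 → [1,4]=1  [2,3]=1  [3,4]=2  [3,5]=2  [4,5]=2
  size 3 → [1,3,4]=3  [1,4,5]=3  [2,3,4]=3  [2,3,5]=3  [3,4,5]=6
  size 4 → [1,2,3,4]=6  [1,3,4,5]=12  [2,3,4,5]=12
  first=0(c) contributes 30
  first=5(f) contributes 6
|[w]| = 36

36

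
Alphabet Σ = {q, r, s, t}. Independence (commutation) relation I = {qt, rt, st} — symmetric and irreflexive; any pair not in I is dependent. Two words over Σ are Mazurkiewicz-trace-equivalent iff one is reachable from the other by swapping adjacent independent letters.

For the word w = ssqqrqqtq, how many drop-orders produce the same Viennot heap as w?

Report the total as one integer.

piece 0:s — minimal
piece 1:s rests on {0:s}
piece 2:q rests on {1:s}
piece 3:q rests on {2:q}
piece 4:r rests on {3:q}
piece 5:q rests on {4:r}
piece 6:q rests on {5:q}
piece 7:t — minimal
piece 8:q rests on {6:q}
minimal pieces: {0:s, 7:t}
ways to finish when only these pieces remain (= sum over removing one remaining piece with nothing left below it):
  1 left: {7}→1  {8}→1
  2 left: {6,8}→1  {7,8}→2
  3 left: {5,6,8}→1  {6,7,8}→3
  4 left: {4,5,6,8}→1  {5,6,7,8}→4
  5 left: {3,4,5,6,8}→1  {4,5,6,7,8}→5
  6 left: {2,3,4,5,6,8}→1  {3,4,5,6,7,8}→6
  7 left: {1,2,3,4,5,6,8}→1  {2,3,4,5,6,7,8}→7
  placing 0:s first → 8 extensions
  placing 7:t first → 1 extensions
total linear extensions = 9

9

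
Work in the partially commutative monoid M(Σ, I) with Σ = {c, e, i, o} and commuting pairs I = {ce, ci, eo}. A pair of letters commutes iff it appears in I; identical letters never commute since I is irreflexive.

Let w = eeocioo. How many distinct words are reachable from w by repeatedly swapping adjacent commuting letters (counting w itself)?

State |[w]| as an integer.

9

piece 0:e — minimal
piece 1:e rests on {0:e}
piece 2:o — minimal
piece 3:c rests on {2:o}
piece 4:i rests on {1:e, 2:o}
piece 5:o rests on {3:c, 4:i}
piece 6:o rests on {5:o}
minimal pieces: {0:e, 2:o}
ways to finish when only these pieces remain (= sum over removing one remaining piece with nothing left below it):
  1 left: {6}→1
  2 left: {5,6}→1
  3 left: {3,5,6}→1  {4,5,6}→1
  4 left: {1,4,5,6}→1  {3,4,5,6}→2
  5 left: {0,1,4,5,6}→1  {1,3,4,5,6}→3  {2,3,4,5,6}→2
  placing 0:e first → 5 extensions
  placing 2:o first → 4 extensions
total linear extensions = 9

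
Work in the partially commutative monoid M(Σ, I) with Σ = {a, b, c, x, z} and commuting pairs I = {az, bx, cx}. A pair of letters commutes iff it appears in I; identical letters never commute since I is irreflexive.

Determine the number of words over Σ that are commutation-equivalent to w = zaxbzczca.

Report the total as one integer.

#0=z has no predecessor
#1=a has no predecessor
#2=x depends on [0:z, 1:a]
#3=b depends on [0:z, 1:a]
#4=z depends on [2:x, 3:b]
#5=c depends on [4:z]
#6=z depends on [5:c]
#7=c depends on [6:z]
#8=a depends on [7:c]
sources: [0:z, 1:a]
N(rest) = Σ N(rest − s) over sources s of rest; N(one piece) = 1:
  size 1 → [8]=1
  size 2 → [7,8]=1
  size 3 → [6,7,8]=1
  size 4 → [5,6,7,8]=1
  size 5 → [4,5,6,7,8]=1
  size 6 → [2,4,5,6,7,8]=1  [3,4,5,6,7,8]=1
  size 7 → [2,3,4,5,6,7,8]=2
  first=0(z) contributes 2
  first=1(a) contributes 2
|[w]| = 4

4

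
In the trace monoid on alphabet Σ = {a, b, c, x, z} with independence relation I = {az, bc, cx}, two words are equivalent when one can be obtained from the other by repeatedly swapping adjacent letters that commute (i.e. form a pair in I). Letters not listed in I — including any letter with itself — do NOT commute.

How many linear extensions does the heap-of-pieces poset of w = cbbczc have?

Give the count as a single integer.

6

piece 0:c — minimal
piece 1:b — minimal
piece 2:b rests on {1:b}
piece 3:c rests on {0:c}
piece 4:z rests on {2:b, 3:c}
piece 5:c rests on {4:z}
minimal pieces: {0:c, 1:b}
ways to finish when only these pieces remain (= sum over removing one remaining piece with nothing left below it):
  1 left: {5}→1
  2 left: {4,5}→1
  3 left: {2,4,5}→1  {3,4,5}→1
  4 left: {0,3,4,5}→1  {1,2,4,5}→1  {2,3,4,5}→2
  placing 0:c first → 3 extensions
  placing 1:b first → 3 extensions
total linear extensions = 6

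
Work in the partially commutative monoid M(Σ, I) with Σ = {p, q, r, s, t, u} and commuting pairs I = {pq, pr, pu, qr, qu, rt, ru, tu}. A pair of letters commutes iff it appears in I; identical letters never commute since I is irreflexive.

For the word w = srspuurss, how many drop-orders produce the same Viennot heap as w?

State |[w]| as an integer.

12

piece 0:s — minimal
piece 1:r rests on {0:s}
piece 2:s rests on {1:r}
piece 3:p rests on {2:s}
piece 4:u rests on {2:s}
piece 5:u rests on {4:u}
piece 6:r rests on {2:s}
piece 7:s rests on {3:p, 5:u, 6:r}
piece 8:s rests on {7:s}
minimal pieces: {0:s}
ways to finish when only these pieces remain (= sum over removing one remaining piece with nothing left below it):
  1 left: {8}→1
  2 left: {7,8}→1
  3 left: {3,7,8}→1  {5,7,8}→1  {6,7,8}→1
  4 left: {3,5,7,8}→2  {3,6,7,8}→2  {4,5,7,8}→1  {5,6,7,8}→2
  5 left: {3,4,5,7,8}→3  {3,5,6,7,8}→6  {4,5,6,7,8}→3
  6 left: {3,4,5,6,7,8}→12
  7 left: {2,3,4,5,6,7,8}→12
  placing 0:s first → 12 extensions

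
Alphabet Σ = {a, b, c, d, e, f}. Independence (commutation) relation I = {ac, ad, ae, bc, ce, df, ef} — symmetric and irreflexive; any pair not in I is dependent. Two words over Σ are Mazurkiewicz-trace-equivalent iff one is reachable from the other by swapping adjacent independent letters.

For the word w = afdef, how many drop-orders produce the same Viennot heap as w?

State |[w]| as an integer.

10

drop 0:a onto floor
drop 1:f onto {0:a}
drop 2:d onto floor
drop 3:e onto {2:d}
drop 4:f onto {1:f}
ground layer = {0:a, 2:d}
drop-orders for the pieces not yet dropped (sum over which currently-grounded one goes next):
  1 to go: {3} 1  {4} 1
  2 to go: {1,4} 1  {2,3} 1  {3,4} 2
  3 to go: {0,1,4} 1  {1,3,4} 3  {2,3,4} 3
  if 0:a drops first: 6 orders
  if 2:d drops first: 4 orders
heap linearizations: 10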